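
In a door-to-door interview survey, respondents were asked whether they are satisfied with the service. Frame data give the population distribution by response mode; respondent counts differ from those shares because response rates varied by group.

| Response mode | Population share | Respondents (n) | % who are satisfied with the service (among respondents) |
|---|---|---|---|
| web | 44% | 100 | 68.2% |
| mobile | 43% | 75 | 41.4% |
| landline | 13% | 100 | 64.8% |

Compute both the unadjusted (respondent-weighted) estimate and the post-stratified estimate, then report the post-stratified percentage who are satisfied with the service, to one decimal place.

Naive respondent-only estimate (weights = respondent counts):
  (100/275)×68.2 + (75/275)×41.4 + (100/275)×64.8 = 59.6545%
Post-stratified estimate weights by population shares:
  0.44×68.2 + 0.43×41.4 + 0.13×64.8 = 56.234%

56.2%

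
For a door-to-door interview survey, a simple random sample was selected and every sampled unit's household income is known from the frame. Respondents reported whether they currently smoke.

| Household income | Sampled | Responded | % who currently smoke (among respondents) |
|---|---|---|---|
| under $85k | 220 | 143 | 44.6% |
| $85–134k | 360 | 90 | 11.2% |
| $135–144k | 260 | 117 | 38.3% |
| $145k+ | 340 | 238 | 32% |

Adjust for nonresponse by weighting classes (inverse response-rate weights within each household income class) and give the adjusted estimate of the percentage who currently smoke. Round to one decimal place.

Class response rates: under $85k 143/220 = 65%, $85–134k 90/360 = 25%, $135–144k 117/260 = 45%, $145k+ 238/340 = 70%.
Each respondent's weight = sampled/responded in their class; summing within a class gives n_sampled, so:
  under $85k: 220 × 44.6 = 9812
  $85–134k: 360 × 11.2 = 4032
  $135–144k: 260 × 38.3 = 9958
  $145k+: 340 × 32 = 10,880
Adjusted estimate = 34,682 / 1,180 = 29.3915 → 29.4%.

29.4%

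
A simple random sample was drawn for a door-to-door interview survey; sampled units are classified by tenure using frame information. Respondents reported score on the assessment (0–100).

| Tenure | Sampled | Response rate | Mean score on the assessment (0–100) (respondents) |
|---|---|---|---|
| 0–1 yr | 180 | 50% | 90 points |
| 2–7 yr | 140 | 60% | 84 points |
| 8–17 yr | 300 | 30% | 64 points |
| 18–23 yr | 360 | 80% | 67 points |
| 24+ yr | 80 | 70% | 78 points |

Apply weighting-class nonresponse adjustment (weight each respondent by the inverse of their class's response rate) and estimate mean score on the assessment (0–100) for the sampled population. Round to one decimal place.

Each respondent's weight = sampled/responded in their class; summing within a class gives n_sampled, so:
  0–1 yr: 180 × 90 = 16,200
  2–7 yr: 140 × 84 = 11,760
  8–17 yr: 300 × 64 = 19,200
  18–23 yr: 360 × 67 = 24,120
  24+ yr: 80 × 78 = 6240
Adjusted estimate = 77,520 / 1,060 = 73.1321 → 73.1.

73.1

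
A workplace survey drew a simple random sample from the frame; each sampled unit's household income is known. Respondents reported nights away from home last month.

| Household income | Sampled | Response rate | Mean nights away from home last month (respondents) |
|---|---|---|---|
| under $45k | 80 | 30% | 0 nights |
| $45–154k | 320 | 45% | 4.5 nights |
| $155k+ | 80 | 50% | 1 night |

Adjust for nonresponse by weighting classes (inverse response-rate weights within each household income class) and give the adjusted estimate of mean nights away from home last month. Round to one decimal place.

Inverse-response-rate weighting restores each class to its sampled count, so class totals weight by n_sampled:
  under $45k: 80 × 0 = 0
  $45–154k: 320 × 4.5 = 1440
  $155k+: 80 × 1 = 80
Adjusted estimate = 1520 / 480 = 3.16667 → 3.2.

3.2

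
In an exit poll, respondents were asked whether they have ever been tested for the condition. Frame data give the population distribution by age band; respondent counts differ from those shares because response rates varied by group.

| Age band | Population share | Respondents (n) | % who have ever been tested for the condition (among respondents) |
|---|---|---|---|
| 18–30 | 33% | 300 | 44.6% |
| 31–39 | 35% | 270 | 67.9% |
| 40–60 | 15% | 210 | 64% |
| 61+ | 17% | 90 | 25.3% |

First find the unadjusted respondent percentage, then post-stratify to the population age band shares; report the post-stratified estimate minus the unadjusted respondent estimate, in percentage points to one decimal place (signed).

Unadjusted (pooled respondent) estimate weights by respondent counts:
  (300/870)×44.6 + (270/870)×67.9 + (210/870)×64 + (90/870)×25.3 = 54.5172%
Post-stratified estimate weights by population shares:
  0.33×44.6 + 0.35×67.9 + 0.15×64 + 0.17×25.3 = 52.384%
Difference = 52.384 − 54.5172 = -2.1332 pp.

-2.1 percentage points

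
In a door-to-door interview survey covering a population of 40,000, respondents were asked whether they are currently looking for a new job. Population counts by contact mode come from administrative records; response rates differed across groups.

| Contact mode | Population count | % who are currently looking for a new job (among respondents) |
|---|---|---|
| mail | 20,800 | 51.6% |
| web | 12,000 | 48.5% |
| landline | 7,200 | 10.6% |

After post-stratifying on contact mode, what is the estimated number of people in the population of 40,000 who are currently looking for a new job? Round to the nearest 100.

Each cell contributes its population count × the respondent rate:
  mail: 20,800 × 51.6% = 10732.8
  web: 12,000 × 48.5% = 5820
  landline: 7,200 × 10.6% = 763.2
Estimated total = 17,316 → 17,300.

17,300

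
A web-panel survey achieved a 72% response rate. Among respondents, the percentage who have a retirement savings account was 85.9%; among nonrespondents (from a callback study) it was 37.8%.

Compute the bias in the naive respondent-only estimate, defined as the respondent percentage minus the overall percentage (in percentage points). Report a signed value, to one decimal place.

Nonresponse fraction = 1 − 0.72 = 0.28.
Bias = (nonresponse fraction) × (respondent percentage − nonrespondent percentage)
     = 0.28 × (85.9 − 37.8) = 0.28 × 48.1 = 13.468.

+13.5 percentage points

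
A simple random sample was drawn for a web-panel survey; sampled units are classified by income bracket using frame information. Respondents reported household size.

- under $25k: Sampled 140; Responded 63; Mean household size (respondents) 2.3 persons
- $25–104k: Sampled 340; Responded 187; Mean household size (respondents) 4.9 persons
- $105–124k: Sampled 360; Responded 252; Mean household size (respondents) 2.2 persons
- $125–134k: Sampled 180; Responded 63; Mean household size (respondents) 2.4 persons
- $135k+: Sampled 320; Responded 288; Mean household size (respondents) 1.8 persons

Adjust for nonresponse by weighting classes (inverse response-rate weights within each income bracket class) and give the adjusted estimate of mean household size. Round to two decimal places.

Response rates by class: under $25k 63/140 = 45%, $25–104k 187/340 = 55%, $105–124k 252/360 = 70%, $125–134k 63/180 = 35%, $135k+ 288/320 = 90%.
Inverse-response-rate weighting restores each class to its sampled count, so class totals weight by n_sampled:
  under $25k: 140 × 2.3 = 322
  $25–104k: 340 × 4.9 = 1666
  $105–124k: 360 × 2.2 = 792
  $125–134k: 180 × 2.4 = 432
  $135k+: 320 × 1.8 = 576
Adjusted estimate = 3788 / 1,340 = 2.82687 → 2.83.

2.83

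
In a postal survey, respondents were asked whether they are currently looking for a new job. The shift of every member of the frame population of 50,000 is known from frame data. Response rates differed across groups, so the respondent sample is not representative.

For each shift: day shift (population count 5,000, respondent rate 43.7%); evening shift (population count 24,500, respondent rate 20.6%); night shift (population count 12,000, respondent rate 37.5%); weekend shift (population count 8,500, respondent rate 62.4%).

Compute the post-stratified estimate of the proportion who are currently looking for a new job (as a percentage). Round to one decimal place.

34.1%

Post-stratification weights by population share, not respondent share:
  day shift: (5,000/50,000) × 43.7 = 4.37
  evening shift: (24,500/50,000) × 20.6 = 10.094
  night shift: (12,000/50,000) × 37.5 = 9
  weekend shift: (8,500/50,000) × 62.4 = 10.608
Post-stratified estimate = 34.072 → 34.1%.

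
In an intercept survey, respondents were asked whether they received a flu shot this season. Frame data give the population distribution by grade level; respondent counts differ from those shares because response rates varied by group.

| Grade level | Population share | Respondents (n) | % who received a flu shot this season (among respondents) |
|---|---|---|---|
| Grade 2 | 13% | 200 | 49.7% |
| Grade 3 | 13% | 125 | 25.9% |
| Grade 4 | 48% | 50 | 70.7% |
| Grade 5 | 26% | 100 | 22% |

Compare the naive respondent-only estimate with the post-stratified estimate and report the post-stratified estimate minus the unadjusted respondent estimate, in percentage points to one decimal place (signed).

Naive respondent-only estimate (weights = respondent counts):
  (200/475)×49.7 + (125/475)×25.9 + (50/475)×70.7 + (100/475)×22 = 39.8158%
Reweighting by population grade level shares:
  0.13×49.7 + 0.13×25.9 + 0.48×70.7 + 0.26×22 = 49.484%
Difference = 49.484 − 39.8158 = 9.6682 pp.

+9.7 percentage points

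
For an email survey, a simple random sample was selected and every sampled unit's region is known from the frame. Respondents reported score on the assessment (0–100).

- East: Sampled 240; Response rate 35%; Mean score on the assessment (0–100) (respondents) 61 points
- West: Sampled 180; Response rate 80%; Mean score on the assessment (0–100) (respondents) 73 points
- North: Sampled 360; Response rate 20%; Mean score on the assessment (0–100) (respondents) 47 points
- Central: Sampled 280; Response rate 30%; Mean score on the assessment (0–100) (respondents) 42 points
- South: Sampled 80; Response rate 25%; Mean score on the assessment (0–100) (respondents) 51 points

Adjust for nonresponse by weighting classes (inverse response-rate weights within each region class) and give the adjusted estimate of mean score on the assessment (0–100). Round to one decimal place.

53.1

Weighting each respondent by the inverse class response rate inflates each class back to its sampled size, so the class weight is n_sampled:
  East: 240 × 61 = 14,640
  West: 180 × 73 = 13,140
  North: 360 × 47 = 16,920
  Central: 280 × 42 = 11,760
  South: 80 × 51 = 4080
Adjusted estimate = 60,540 / 1,140 = 53.1053 → 53.1.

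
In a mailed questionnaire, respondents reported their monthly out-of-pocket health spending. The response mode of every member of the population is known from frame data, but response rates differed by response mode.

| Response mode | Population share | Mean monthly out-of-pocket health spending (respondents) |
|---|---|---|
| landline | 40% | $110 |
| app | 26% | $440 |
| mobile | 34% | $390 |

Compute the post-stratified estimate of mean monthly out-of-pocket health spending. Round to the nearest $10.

Post-stratification weights by population share, not respondent share:
  landline: 0.4 × 110 = 44
  app: 0.26 × 440 = 114.4
  mobile: 0.34 × 390 = 132.6
Post-stratified estimate = 291 → $290.

$290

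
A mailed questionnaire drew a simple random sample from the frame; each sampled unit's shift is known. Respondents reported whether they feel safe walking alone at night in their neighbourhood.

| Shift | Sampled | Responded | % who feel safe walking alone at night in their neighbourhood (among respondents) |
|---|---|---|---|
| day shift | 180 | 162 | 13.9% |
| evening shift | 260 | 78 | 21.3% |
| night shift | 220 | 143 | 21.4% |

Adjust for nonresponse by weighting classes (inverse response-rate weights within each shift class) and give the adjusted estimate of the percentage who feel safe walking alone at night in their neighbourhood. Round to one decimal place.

Response rates by class: day shift 162/180 = 90%, evening shift 78/260 = 30%, night shift 143/220 = 65%.
Each respondent's weight = sampled/responded in their class; summing within a class gives n_sampled, so:
  day shift: 180 × 13.9 = 2502
  evening shift: 260 × 21.3 = 5538
  night shift: 220 × 21.4 = 4708
Adjusted estimate = 12,748 / 660 = 19.3152 → 19.3%.

19.3%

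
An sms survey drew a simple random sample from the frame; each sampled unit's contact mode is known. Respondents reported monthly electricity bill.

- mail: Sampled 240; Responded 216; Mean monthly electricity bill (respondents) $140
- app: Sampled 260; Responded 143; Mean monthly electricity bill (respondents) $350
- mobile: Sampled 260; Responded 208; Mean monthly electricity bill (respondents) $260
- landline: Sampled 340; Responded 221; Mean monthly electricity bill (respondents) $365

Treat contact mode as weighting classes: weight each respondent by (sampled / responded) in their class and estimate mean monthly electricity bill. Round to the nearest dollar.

$288

Response rates by class: mail 216/240 = 90%, app 143/260 = 55%, mobile 208/260 = 80%, landline 221/340 = 65%.
Each respondent's weight = sampled/responded in their class; summing within a class gives n_sampled, so:
  mail: 240 × 140 = 33,600
  app: 260 × 350 = 91,000
  mobile: 260 × 260 = 67,600
  landline: 340 × 365 = 124,100
Adjusted estimate = 316,300 / 1,100 = 287.545 → $288.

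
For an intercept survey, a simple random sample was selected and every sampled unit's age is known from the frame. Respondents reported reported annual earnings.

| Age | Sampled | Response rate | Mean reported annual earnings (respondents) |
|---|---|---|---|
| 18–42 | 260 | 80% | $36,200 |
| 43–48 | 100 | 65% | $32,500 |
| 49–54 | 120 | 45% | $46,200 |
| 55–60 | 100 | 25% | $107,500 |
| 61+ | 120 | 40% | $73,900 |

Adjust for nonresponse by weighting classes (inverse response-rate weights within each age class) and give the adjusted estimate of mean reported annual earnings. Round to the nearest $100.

$54,000

With weight = n_sampled/n_responded per class, the weighted class total is n_sampled:
  18–42: 260 × 36,200 = 9,412,000
  43–48: 100 × 32,500 = 3,250,000
  49–54: 120 × 46,200 = 5,544,000
  55–60: 100 × 107,500 = 10,750,000
  61+: 120 × 73,900 = 8,868,000
Adjusted estimate = 37,824,000 / 700 = 54034.3 → $54,000.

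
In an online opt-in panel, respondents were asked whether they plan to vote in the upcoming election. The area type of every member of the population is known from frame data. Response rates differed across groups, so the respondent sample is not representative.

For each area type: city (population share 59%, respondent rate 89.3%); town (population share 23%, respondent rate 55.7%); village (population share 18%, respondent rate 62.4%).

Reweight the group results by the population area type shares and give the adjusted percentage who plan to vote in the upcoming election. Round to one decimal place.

76.7%

Reweight to the known area type distribution:
  city: 0.59 × 89.3 = 52.687
  town: 0.23 × 55.7 = 12.811
  village: 0.18 × 62.4 = 11.232
Post-stratified estimate = 76.73 → 76.7%.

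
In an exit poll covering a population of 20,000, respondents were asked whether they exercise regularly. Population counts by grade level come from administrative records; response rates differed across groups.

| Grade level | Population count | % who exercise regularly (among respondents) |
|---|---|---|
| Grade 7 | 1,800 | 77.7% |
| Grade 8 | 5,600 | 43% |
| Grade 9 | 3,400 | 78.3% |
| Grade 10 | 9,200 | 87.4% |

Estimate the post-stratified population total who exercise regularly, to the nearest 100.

14,500

Apply each group's respondent rate to its population count:
  Grade 7: 1,800 × 77.7% = 1398.6
  Grade 8: 5,600 × 43% = 2408
  Grade 9: 3,400 × 78.3% = 2662.2
  Grade 10: 9,200 × 87.4% = 8040.8
Estimated total = 14509.6 → 14,500.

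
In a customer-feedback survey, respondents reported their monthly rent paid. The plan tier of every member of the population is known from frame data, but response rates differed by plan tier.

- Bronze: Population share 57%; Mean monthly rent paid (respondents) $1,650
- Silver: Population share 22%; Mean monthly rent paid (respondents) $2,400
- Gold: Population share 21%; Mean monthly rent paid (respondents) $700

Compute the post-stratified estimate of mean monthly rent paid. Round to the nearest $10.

$1,620

Weight each group's respondent value by its population share:
  Bronze: 0.57 × 1650 = 940.5
  Silver: 0.22 × 2400 = 528
  Gold: 0.21 × 700 = 147
Post-stratified estimate = 1615.5 → $1,620.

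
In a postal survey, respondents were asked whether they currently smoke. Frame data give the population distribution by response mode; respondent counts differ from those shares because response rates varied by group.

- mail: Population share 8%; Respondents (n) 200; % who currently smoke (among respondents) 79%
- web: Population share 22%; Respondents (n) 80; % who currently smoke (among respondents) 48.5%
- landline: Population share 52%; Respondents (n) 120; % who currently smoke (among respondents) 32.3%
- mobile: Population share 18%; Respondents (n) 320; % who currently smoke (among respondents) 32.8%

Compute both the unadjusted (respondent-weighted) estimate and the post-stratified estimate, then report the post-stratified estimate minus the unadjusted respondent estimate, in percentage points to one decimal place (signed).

Without adjustment, the pooled respondent share is:
  (200/720)×79 + (80/720)×48.5 + (120/720)×32.3 + (320/720)×32.8 = 47.2944%
Reweighting by population response mode shares:
  0.08×79 + 0.22×48.5 + 0.52×32.3 + 0.18×32.8 = 39.69%
Difference = 39.69 − 47.2944 = -7.6044 pp.

-7.6 percentage points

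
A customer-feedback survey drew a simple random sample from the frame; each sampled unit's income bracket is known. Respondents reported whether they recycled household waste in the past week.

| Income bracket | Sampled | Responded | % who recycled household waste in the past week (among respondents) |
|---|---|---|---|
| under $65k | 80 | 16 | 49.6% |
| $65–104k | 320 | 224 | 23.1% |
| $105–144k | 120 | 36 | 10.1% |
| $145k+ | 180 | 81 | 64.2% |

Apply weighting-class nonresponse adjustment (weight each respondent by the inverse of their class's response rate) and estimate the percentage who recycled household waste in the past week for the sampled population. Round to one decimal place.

Response rates by class: under $65k 16/80 = 20%, $65–104k 224/320 = 70%, $105–144k 36/120 = 30%, $145k+ 81/180 = 45%.
Weighting each respondent by the inverse class response rate inflates each class back to its sampled size, so the class weight is n_sampled:
  under $65k: 80 × 49.6 = 3968
  $65–104k: 320 × 23.1 = 7392
  $105–144k: 120 × 10.1 = 1212
  $145k+: 180 × 64.2 = 11,556
Adjusted estimate = 24,128 / 700 = 34.4686 → 34.5%.

34.5%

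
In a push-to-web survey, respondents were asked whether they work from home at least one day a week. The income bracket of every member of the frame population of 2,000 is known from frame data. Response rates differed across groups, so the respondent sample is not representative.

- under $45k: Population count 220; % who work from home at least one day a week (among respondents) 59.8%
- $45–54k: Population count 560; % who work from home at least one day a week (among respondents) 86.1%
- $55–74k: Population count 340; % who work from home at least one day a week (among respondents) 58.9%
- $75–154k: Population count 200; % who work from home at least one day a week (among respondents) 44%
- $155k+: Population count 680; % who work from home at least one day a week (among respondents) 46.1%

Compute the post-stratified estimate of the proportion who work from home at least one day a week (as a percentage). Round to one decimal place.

60.8%

Each cell contributes population-share × respondent value:
  under $45k: (220/2,000) × 59.8 = 6.578
  $45–54k: (560/2,000) × 86.1 = 24.108
  $55–74k: (340/2,000) × 58.9 = 10.013
  $75–154k: (200/2,000) × 44 = 4.4
  $155k+: (680/2,000) × 46.1 = 15.674
Post-stratified estimate = 60.773 → 60.8%.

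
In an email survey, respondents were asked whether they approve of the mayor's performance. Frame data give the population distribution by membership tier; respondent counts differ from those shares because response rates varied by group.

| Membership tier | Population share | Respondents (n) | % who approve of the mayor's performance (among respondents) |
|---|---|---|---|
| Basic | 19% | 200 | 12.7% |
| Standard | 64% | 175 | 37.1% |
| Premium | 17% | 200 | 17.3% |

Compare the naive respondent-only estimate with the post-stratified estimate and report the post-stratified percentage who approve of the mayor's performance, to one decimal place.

29.1%

Unadjusted (pooled respondent) estimate weights by respondent counts:
  (200/575)×12.7 + (175/575)×37.1 + (200/575)×17.3 = 21.7261%
Reweighting by population membership tier shares:
  0.19×12.7 + 0.64×37.1 + 0.17×17.3 = 29.098%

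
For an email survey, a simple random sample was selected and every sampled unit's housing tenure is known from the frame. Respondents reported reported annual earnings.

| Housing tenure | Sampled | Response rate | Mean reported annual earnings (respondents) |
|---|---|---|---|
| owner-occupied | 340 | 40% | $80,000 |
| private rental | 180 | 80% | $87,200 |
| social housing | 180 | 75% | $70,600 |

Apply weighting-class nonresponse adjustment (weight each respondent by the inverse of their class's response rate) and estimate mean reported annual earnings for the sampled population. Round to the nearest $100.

$79,400

Each respondent's weight = sampled/responded in their class; summing within a class gives n_sampled, so:
  owner-occupied: 340 × 80,000 = 27,200,000
  private rental: 180 × 87,200 = 15,696,000
  social housing: 180 × 70,600 = 12,708,000
Adjusted estimate = 55,604,000 / 700 = 79434.3 → $79,400.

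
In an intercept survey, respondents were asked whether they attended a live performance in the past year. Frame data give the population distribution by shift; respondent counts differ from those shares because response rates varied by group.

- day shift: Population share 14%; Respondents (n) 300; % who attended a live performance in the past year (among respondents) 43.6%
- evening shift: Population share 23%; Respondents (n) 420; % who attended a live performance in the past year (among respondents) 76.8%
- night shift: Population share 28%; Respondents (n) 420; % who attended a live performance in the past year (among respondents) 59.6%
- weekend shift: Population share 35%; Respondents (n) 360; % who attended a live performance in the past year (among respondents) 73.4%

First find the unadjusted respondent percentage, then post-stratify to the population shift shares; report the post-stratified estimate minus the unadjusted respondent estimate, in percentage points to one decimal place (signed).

+1.6 percentage points

Naive respondent-only estimate (weights = respondent counts):
  (300/1500)×43.6 + (420/1500)×76.8 + (420/1500)×59.6 + (360/1500)×73.4 = 64.528%
Post-stratified estimate weights by population shares:
  0.14×43.6 + 0.23×76.8 + 0.28×59.6 + 0.35×73.4 = 66.146%
Difference = 66.146 − 64.528 = 1.618 pp.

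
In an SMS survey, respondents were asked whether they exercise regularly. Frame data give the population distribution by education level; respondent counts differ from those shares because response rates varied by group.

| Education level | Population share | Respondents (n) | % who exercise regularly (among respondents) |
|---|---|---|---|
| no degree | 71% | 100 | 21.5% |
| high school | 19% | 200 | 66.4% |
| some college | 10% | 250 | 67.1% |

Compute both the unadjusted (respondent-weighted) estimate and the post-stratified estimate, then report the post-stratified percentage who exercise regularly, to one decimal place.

34.6%

Unadjusted (pooled respondent) estimate weights by respondent counts:
  (100/550)×21.5 + (200/550)×66.4 + (250/550)×67.1 = 58.5545%
Reweighting by population education level shares:
  0.71×21.5 + 0.19×66.4 + 0.1×67.1 = 34.591%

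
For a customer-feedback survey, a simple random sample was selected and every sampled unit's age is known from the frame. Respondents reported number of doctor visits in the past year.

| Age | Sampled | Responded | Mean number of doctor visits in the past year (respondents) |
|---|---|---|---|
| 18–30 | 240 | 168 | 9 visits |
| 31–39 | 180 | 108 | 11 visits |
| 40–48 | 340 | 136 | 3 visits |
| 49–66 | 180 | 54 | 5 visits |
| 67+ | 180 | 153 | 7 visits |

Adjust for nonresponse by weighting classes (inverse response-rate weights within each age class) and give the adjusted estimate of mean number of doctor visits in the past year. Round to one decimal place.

Response rates by class: 18–30 168/240 = 70%, 31–39 108/180 = 60%, 40–48 136/340 = 40%, 49–66 54/180 = 30%, 67+ 153/180 = 85%.
With weight = n_sampled/n_responded per class, the weighted class total is n_sampled:
  18–30: 240 × 9 = 2160
  31–39: 180 × 11 = 1980
  40–48: 340 × 3 = 1020
  49–66: 180 × 5 = 900
  67+: 180 × 7 = 1260
Adjusted estimate = 7320 / 1,120 = 6.53571 → 6.5.

6.5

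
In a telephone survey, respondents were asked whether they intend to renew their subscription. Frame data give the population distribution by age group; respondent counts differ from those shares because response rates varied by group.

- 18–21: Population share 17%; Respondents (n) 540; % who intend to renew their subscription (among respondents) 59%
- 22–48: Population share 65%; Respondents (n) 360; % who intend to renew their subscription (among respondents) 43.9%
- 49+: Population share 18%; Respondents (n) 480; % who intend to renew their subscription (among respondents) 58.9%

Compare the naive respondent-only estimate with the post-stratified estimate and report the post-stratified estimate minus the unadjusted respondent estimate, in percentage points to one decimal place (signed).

-5.9 percentage points

Unadjusted (pooled respondent) estimate weights by respondent counts:
  (540/1380)×59 + (360/1380)×43.9 + (480/1380)×58.9 = 55.0261%
Reweighting by population age group shares:
  0.17×59 + 0.65×43.9 + 0.18×58.9 = 49.167%
Difference = 49.167 − 55.0261 = -5.8591 pp.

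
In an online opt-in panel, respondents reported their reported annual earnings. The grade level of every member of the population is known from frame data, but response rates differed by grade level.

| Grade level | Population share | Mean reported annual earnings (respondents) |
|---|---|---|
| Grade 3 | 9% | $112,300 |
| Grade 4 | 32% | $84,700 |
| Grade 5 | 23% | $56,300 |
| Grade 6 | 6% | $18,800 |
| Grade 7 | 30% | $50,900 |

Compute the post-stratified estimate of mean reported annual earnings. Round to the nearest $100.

Each cell contributes population-share × respondent value:
  Grade 3: 0.09 × 112,300 = 10,107
  Grade 4: 0.32 × 84,700 = 27,104
  Grade 5: 0.23 × 56,300 = 12,949
  Grade 6: 0.06 × 18,800 = 1128
  Grade 7: 0.3 × 50,900 = 15,270
Post-stratified estimate = 66,558 → $66,600.

$66,600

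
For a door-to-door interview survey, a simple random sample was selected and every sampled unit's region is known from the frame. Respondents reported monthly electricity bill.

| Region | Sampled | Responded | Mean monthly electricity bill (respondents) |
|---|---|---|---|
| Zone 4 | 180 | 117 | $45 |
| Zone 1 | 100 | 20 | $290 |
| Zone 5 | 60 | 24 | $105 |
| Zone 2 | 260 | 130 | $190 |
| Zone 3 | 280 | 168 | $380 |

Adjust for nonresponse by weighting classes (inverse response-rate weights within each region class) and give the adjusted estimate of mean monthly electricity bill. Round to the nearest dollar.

$226

Response rates by class: Zone 4 117/180 = 65%, Zone 1 20/100 = 20%, Zone 5 24/60 = 40%, Zone 2 130/260 = 50%, Zone 3 168/280 = 60%.
With weight = n_sampled/n_responded per class, the weighted class total is n_sampled:
  Zone 4: 180 × 45 = 8100
  Zone 1: 100 × 290 = 29,000
  Zone 5: 60 × 105 = 6300
  Zone 2: 260 × 190 = 49,400
  Zone 3: 280 × 380 = 106,400
Adjusted estimate = 199,200 / 880 = 226.364 → $226.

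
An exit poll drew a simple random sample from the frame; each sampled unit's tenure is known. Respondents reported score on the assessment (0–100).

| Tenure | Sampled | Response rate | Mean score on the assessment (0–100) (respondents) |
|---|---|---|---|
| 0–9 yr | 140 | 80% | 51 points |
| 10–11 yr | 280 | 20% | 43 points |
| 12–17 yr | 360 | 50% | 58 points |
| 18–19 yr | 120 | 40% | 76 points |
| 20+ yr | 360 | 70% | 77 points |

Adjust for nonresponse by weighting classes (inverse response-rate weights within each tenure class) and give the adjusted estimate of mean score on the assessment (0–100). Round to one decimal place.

Each respondent's weight = sampled/responded in their class; summing within a class gives n_sampled, so:
  0–9 yr: 140 × 51 = 7140
  10–11 yr: 280 × 43 = 12,040
  12–17 yr: 360 × 58 = 20,880
  18–19 yr: 120 × 76 = 9120
  20+ yr: 360 × 77 = 27,720
Adjusted estimate = 76,900 / 1,260 = 61.0317 → 61.0.

61.0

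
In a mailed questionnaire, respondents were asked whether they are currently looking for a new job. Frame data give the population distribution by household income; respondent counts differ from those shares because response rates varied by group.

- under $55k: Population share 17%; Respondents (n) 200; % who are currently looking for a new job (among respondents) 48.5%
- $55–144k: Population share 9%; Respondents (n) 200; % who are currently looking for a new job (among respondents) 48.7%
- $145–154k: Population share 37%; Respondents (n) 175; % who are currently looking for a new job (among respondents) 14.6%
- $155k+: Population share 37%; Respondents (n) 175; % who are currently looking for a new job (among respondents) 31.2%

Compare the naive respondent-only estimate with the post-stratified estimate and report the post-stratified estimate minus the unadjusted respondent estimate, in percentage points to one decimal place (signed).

-7.0 percentage points

Unadjusted (pooled respondent) estimate weights by respondent counts:
  (200/750)×48.5 + (200/750)×48.7 + (175/750)×14.6 + (175/750)×31.2 = 36.6067%
Post-stratified estimate weights by population shares:
  0.17×48.5 + 0.09×48.7 + 0.37×14.6 + 0.37×31.2 = 29.574%
Difference = 29.574 − 36.6067 = -7.0327 pp.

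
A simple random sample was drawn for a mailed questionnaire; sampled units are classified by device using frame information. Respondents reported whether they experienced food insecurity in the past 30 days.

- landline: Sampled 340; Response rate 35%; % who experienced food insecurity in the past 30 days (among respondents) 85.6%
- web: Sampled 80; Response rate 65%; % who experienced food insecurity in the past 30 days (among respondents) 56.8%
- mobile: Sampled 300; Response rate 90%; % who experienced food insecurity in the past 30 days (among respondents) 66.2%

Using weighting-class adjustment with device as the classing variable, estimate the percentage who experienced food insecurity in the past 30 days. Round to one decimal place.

With weight = n_sampled/n_responded per class, the weighted class total is n_sampled:
  landline: 340 × 85.6 = 29104
  web: 80 × 56.8 = 4544
  mobile: 300 × 66.2 = 19,860
Adjusted estimate = 53,508 / 720 = 74.3167 → 74.3%.

74.3%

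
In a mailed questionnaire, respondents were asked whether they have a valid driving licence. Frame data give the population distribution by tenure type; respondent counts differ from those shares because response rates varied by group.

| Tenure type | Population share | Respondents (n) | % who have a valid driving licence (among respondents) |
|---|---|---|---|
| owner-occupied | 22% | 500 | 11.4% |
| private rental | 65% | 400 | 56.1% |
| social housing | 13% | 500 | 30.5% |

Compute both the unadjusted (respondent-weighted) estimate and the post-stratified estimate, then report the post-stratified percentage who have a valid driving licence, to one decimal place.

Without adjustment, the pooled respondent share is:
  (500/1400)×11.4 + (400/1400)×56.1 + (500/1400)×30.5 = 30.9929%
Reweighting by population tenure type shares:
  0.22×11.4 + 0.65×56.1 + 0.13×30.5 = 42.938%

42.9%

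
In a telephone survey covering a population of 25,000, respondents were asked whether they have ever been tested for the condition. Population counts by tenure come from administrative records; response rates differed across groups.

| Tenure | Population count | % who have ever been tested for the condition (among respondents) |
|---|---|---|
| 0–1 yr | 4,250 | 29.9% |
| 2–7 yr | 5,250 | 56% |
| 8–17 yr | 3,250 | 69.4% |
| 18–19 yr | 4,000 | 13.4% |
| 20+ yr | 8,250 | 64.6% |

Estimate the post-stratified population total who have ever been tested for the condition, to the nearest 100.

Estimated count per cell = population count × respondent percentage:
  0–1 yr: 4,250 × 29.9% = 1270.75
  2–7 yr: 5,250 × 56% = 2940
  8–17 yr: 3,250 × 69.4% = 2255.5
  18–19 yr: 4,000 × 13.4% = 536
  20+ yr: 8,250 × 64.6% = 5329.5
Estimated total = 12331.8 → 12,300.

12,300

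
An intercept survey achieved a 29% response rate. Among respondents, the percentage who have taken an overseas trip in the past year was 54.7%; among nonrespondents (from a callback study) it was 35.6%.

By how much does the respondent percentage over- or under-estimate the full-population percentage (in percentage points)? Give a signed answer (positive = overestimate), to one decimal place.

Nonresponse fraction = 1 − 0.29 = 0.71.
Bias = (nonresponse fraction) × (respondent percentage − nonrespondent percentage)
     = 0.71 × (54.7 − 35.6) = 0.71 × 19.1 = 13.561.

+13.6 percentage points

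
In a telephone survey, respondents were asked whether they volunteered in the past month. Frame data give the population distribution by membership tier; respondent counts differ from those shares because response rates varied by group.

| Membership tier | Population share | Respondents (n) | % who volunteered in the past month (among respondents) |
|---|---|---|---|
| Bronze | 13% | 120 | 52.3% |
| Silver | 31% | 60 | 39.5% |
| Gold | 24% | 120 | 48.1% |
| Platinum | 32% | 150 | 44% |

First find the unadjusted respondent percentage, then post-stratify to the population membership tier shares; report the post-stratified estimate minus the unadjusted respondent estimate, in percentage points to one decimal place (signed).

-2.0 percentage points

Naive respondent-only estimate (weights = respondent counts):
  (120/450)×52.3 + (60/450)×39.5 + (120/450)×48.1 + (150/450)×44 = 46.7067%
Post-stratified estimate weights by population shares:
  0.13×52.3 + 0.31×39.5 + 0.24×48.1 + 0.32×44 = 44.668%
Difference = 44.668 − 46.7067 = -2.0387 pp.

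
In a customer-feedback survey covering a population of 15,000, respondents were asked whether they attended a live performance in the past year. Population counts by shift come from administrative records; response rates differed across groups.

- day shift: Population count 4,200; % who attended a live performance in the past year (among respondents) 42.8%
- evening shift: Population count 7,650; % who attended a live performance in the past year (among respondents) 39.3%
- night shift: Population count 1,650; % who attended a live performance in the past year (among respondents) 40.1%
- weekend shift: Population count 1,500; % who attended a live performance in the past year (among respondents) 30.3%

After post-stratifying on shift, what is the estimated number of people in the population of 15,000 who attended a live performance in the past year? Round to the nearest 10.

5,920

Estimated count per cell = population count × respondent percentage:
  day shift: 4,200 × 42.8% = 1797.6
  evening shift: 7,650 × 39.3% = 3006.45
  night shift: 1,650 × 40.1% = 661.65
  weekend shift: 1,500 × 30.3% = 454.5
Estimated total = 5920.2 → 5,920.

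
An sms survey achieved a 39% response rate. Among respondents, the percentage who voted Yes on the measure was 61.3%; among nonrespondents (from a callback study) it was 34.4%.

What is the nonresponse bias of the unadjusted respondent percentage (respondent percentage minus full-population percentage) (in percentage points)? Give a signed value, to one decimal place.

Nonresponse fraction = 1 − 0.39 = 0.61.
Bias = (nonresponse fraction) × (respondent percentage − nonrespondent percentage)
     = 0.61 × (61.3 − 34.4) = 0.61 × 26.9 = 16.409.

+16.4 percentage points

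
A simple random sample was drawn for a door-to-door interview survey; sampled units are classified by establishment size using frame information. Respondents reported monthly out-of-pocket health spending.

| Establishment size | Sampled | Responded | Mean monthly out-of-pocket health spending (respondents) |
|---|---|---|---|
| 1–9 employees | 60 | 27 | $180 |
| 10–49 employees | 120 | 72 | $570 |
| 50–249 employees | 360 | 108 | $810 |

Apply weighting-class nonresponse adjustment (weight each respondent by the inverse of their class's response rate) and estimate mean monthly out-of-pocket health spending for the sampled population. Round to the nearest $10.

Class response rates: 1–9 employees 27/60 = 45%, 10–49 employees 72/120 = 60%, 50–249 employees 108/360 = 30%.
Each respondent's weight = sampled/responded in their class; summing within a class gives n_sampled, so:
  1–9 employees: 60 × 180 = 10,800
  10–49 employees: 120 × 570 = 68,400
  50–249 employees: 360 × 810 = 291,600
Adjusted estimate = 370,800 / 540 = 686.667 → $690.

$690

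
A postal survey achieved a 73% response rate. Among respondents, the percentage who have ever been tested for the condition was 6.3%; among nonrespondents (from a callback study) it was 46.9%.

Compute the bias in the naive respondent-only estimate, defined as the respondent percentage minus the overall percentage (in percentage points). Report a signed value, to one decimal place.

Nonresponse fraction = 1 − 0.73 = 0.27.
Bias = (nonresponse fraction) × (respondent percentage − nonrespondent percentage)
     = 0.27 × (6.3 − 46.9) = 0.27 × -40.6 = -10.962.

-11.0 percentage points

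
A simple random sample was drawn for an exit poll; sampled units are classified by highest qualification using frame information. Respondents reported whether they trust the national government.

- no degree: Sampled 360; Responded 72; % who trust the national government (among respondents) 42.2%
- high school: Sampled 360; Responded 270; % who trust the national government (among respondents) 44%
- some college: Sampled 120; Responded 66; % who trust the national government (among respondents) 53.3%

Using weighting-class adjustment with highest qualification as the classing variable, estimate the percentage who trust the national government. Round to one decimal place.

Class response rates: no degree 72/360 = 20%, high school 270/360 = 75%, some college 66/120 = 55%.
With weight = n_sampled/n_responded per class, the weighted class total is n_sampled:
  no degree: 360 × 42.2 = 15192
  high school: 360 × 44 = 15,840
  some college: 120 × 53.3 = 6396
Adjusted estimate = 37,428 / 840 = 44.5571 → 44.6%.

44.6%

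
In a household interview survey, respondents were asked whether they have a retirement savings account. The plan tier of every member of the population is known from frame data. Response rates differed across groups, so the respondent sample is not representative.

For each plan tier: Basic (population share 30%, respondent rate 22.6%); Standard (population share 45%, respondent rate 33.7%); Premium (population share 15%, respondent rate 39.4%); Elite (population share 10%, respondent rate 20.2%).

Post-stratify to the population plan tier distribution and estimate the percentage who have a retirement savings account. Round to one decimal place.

29.9%

Reweight to the known plan tier distribution:
  Basic: 0.3 × 22.6 = 6.78
  Standard: 0.45 × 33.7 = 15.165
  Premium: 0.15 × 39.4 = 5.91
  Elite: 0.1 × 20.2 = 2.02
Post-stratified estimate = 29.875 → 29.9%.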